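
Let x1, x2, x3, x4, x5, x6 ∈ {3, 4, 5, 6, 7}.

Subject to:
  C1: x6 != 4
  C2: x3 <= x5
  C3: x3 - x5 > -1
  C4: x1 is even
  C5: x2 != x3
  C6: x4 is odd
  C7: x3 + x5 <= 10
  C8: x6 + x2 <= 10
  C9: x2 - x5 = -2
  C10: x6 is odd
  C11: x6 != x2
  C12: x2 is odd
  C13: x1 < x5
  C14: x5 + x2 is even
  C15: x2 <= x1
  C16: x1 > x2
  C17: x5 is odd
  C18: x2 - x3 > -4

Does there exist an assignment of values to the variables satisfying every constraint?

Take x1 = 4, x2 = 3, x3 = 5, x4 = 7, x5 = 5, x6 = 7. Then constraint 3: x3 - x5 = 0; constraint 7: x3 + x5 = 10; constraint 8: x6 + x2 = 10, and every other listed constraint is also met.

Satisfiable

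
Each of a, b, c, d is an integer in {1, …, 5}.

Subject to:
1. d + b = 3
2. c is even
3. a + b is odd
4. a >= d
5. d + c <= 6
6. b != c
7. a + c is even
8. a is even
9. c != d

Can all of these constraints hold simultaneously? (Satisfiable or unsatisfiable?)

Setting (a, b, c, d) = (4, 1, 4, 2) satisfies everything: constraint 1: d + b = 3; constraint 2: c = 4 is even; constraint 5: d + c = 6, and the others follow.

Satisfiable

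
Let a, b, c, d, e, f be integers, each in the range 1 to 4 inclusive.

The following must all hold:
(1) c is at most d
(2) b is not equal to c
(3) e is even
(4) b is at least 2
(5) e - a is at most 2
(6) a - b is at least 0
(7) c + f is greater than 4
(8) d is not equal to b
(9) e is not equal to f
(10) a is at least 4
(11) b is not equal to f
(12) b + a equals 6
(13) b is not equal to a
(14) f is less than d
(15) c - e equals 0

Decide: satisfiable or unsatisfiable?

Satisfiable

The assignment a = 4, b = 2, c = 4, d = 4, e = 4, f = 1 works:
  constraint 5 holds since e - a = 0.
  constraint 6 holds since a - b = 2.
  constraint 7 holds since c + f = 5.
The rest check out directly.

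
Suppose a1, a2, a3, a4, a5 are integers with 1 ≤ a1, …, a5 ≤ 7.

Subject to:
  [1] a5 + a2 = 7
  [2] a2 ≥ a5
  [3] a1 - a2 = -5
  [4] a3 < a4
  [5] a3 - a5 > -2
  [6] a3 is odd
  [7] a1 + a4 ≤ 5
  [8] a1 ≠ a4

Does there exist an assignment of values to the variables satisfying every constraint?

Setting (a1, a2, a3, a4, a5) = (1, 6, 1, 4, 1) satisfies everything: constraint 1: a5 + a2 = 7; constraint 3: a1 - a2 = -5; constraint 5: a3 - a5 = 0, and the others follow.

Satisfiable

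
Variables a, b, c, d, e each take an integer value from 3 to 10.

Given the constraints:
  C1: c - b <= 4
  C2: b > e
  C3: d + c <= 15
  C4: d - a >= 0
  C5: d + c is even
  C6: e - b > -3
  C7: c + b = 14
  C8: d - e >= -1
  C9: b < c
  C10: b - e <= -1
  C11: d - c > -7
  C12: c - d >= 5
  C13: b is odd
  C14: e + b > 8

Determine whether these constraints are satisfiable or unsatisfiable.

Constraints 1, 8, 10, and 12 give d − e ≥ -1, e − b ≥ 1, b − c ≥ -4, c − d ≥ 5.
Adding all 4 inequalities: the left sides telescope to 0, and the right sides sum to (-1) + 1 + (-4) + 5 = 1. So 0 ≥ 1, which is false.

Unsatisfiable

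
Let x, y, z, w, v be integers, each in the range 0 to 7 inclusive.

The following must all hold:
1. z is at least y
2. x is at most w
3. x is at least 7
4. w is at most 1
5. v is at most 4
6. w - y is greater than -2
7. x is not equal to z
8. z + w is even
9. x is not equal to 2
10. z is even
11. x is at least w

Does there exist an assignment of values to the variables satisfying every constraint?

From constraint 3: x ≥ 7. From constraints 2 and 4: x ≤ w and w ≤ 1, so x ≤ 1. But 1 < 7, so no value of x works.

Unsatisfiable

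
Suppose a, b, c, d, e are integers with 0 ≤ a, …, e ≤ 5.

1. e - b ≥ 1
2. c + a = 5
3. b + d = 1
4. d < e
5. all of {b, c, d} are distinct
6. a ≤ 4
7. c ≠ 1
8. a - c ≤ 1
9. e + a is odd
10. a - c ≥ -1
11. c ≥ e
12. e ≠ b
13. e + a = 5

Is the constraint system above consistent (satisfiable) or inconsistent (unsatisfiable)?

Satisfiable

Try a = 2, b = 1, c = 3, d = 0, e = 3.
Check constraint 1: e - b = 2; constraint 2: c + a = 5. The remaining constraints are straightforward to verify.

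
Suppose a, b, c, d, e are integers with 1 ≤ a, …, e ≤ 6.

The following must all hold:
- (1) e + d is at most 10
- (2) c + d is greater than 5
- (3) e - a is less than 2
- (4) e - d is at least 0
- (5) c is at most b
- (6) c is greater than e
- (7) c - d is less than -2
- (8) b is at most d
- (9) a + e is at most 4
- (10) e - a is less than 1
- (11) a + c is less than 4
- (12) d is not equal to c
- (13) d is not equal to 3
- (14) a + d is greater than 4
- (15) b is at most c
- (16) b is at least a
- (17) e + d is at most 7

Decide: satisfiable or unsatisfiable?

Constraints 4, 5, 6, and 8 give d ≤ e, e < c, c ≤ b, b ≤ d. Chaining: d ≤ e < c ≤ b ≤ d, which forces d < d — impossible.

Unsatisfiable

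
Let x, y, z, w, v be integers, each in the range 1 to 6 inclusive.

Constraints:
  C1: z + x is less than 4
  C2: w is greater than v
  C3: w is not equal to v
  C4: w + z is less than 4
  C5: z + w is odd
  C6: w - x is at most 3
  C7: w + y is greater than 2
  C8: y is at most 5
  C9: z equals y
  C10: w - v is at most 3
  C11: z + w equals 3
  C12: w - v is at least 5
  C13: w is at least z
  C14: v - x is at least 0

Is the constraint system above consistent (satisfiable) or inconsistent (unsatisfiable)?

Constraints 6, 12, and 14 give v − x ≥ 0, x − w ≥ -3, w − v ≥ 5.
Adding all 3 inequalities: the left sides telescope to 0, and the right sides sum to 0 + (-3) + 5 = 2. So 0 ≥ 2, which is false.

Unsatisfiable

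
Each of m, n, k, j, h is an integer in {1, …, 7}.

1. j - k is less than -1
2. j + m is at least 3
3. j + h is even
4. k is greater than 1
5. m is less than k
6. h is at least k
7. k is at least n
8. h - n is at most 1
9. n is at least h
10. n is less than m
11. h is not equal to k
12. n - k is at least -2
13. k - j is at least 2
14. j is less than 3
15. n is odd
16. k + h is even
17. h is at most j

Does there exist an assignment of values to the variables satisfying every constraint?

Constraints 5, 6, 9, and 10 give m < k, k ≤ h, h ≤ n, n < m. Chaining: m < k ≤ h ≤ n < m, which forces m < m — impossible.

Unsatisfiable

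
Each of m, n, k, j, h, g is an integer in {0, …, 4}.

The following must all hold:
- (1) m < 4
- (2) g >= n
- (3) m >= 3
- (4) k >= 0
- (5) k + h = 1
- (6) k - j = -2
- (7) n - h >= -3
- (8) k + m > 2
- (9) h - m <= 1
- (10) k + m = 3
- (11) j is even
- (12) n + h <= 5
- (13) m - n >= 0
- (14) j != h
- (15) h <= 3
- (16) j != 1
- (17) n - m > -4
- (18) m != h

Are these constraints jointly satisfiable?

Take m = 3, n = 1, k = 0, j = 2, h = 1, g = 4. Then constraint 5: k + h = 1; constraint 6: k - j = -2; constraint 7: n - h = 0, and every other listed constraint is also met.

Satisfiable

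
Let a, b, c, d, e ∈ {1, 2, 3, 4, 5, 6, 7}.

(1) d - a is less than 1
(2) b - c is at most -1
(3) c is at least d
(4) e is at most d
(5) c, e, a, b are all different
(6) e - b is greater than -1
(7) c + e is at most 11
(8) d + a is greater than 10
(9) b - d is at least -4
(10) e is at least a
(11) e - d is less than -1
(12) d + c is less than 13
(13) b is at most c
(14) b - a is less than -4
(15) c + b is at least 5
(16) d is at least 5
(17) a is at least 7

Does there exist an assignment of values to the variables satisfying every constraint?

Unsatisfiable

From constraints 3 and 16: c ≥ d ≥ 5. From constraints 10 and 17: e ≥ a ≥ 7. Hence c + e ≥ 12. But constraint 7 requires c + e ≤ 11, and 11 < 12. Contradiction.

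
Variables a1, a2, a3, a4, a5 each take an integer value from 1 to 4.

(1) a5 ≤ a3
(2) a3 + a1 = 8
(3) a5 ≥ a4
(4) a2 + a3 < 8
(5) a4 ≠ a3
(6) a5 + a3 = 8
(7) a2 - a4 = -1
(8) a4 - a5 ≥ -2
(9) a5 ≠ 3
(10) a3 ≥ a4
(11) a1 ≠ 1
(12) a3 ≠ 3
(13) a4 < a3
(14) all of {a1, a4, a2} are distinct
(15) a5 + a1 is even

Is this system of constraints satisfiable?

One satisfying assignment is a1 = 4, a2 = 1, a3 = 4, a4 = 2, a5 = 4.
For the less obvious constraints — constraint 2: a3 + a1 = 8; constraint 4: a2 + a3 = 5 — and the others hold by inspection.

Satisfiable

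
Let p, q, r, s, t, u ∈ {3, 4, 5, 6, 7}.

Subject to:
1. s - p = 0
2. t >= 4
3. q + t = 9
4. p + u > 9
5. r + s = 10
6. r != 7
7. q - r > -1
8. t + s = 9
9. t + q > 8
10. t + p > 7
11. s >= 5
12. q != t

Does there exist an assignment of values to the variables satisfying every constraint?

Satisfiable

Try p = 5, q = 5, r = 5, s = 5, t = 4, u = 7.
Check constraint 1: s - p = 0; constraint 3: q + t = 9; constraint 4: p + u = 12. The remaining constraints are straightforward to verify.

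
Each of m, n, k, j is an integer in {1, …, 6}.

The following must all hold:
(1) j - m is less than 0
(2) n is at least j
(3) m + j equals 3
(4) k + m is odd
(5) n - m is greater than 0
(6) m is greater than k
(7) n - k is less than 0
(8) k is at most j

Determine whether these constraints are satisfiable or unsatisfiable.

Unsatisfiable

Constraints 1, 5, 7, and 8 give m < n, n < k, k ≤ j, j < m. Chaining: m < n < k ≤ j < m, which forces m < m — impossible.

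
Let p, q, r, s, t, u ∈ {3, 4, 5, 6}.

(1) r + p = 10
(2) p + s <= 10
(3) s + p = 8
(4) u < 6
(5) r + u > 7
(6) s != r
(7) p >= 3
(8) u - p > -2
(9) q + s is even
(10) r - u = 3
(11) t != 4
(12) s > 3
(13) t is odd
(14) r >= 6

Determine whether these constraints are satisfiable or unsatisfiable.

Satisfiable

One satisfying assignment is p = 4, q = 6, r = 6, s = 4, t = 3, u = 3.
For the less obvious constraints — constraint 1: r + p = 10; constraint 2: p + s = 8 — and the others hold by inspection.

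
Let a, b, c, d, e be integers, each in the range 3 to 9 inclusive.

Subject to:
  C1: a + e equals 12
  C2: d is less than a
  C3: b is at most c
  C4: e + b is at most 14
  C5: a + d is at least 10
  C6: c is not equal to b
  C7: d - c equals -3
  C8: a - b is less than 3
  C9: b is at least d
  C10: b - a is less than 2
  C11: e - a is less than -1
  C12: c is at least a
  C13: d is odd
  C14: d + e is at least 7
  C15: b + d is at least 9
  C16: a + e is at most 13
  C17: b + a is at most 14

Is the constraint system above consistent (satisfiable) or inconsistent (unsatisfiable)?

Try a = 7, b = 7, c = 8, d = 5, e = 5.
Check constraint 1: a + e = 12; constraint 4: e + b = 12; constraint 5: a + d = 12. The remaining constraints are straightforward to verify.

Satisfiable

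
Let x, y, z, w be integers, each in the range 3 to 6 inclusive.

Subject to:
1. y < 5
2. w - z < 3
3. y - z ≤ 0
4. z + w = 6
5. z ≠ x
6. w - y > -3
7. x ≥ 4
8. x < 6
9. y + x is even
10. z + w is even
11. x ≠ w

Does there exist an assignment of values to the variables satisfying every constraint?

The assignment x = 5, y = 3, z = 3, w = 3 works:
  constraint 2 holds since w - z = 0.
  constraint 3 holds since y - z = 0.
The rest check out directly.

Satisfiable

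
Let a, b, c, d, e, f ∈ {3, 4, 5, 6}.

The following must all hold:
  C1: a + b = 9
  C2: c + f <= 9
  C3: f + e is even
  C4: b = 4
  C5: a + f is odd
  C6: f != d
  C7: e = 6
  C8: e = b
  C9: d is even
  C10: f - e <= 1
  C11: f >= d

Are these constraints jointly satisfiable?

Constraint 7 fixes e = 6 and constraint 4 fixes b = 4, but constraint 8 requires e = b. Since 6 ≠ 4, contradiction.

Unsatisfiable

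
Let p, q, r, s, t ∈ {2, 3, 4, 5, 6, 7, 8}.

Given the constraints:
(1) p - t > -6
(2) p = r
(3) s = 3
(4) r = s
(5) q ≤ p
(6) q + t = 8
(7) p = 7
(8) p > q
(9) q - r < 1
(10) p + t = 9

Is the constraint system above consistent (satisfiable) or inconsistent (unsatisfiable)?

Unsatisfiable

Constraint 7 fixes p = 7 and constraint 3 fixes s = 3. Constraints 2 and 4 give p = r = s, so p = s. But 7 ≠ 3 — contradiction.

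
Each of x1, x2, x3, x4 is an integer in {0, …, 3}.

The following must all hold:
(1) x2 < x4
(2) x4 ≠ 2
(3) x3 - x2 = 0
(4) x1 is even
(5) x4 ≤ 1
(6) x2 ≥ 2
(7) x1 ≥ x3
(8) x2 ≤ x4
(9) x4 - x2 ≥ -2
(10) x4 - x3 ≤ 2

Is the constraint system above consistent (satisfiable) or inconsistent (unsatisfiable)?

Unsatisfiable

From constraints 6 and 8: x4 ≥ x2 and x2 ≥ 2, so x4 ≥ 2. From constraint 5: x4 ≤ 1. But 1 < 2, so no value of x4 works.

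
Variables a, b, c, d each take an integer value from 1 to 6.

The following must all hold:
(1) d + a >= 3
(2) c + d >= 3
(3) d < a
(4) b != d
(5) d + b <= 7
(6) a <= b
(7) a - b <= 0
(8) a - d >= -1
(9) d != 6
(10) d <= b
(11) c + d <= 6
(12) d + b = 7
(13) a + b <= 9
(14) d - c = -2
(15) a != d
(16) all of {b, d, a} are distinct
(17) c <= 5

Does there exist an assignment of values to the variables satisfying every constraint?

Satisfiable

Setting (a, b, c, d) = (3, 6, 3, 1) satisfies everything: constraint 1: d + a = 4; constraint 2: c + d = 4; constraint 5: d + b = 7, and the others follow.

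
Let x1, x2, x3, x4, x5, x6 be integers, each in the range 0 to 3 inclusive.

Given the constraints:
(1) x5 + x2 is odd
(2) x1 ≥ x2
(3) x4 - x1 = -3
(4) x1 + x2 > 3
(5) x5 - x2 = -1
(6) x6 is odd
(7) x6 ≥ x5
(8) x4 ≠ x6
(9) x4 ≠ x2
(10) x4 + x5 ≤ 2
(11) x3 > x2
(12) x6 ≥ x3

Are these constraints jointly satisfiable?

Satisfiable

Take x1 = 3, x2 = 1, x3 = 2, x4 = 0, x5 = 0, x6 = 3. Then constraint 3: x4 - x1 = -3; constraint 4: x1 + x2 = 4; constraint 5: x5 - x2 = -1, and every other listed constraint is also met.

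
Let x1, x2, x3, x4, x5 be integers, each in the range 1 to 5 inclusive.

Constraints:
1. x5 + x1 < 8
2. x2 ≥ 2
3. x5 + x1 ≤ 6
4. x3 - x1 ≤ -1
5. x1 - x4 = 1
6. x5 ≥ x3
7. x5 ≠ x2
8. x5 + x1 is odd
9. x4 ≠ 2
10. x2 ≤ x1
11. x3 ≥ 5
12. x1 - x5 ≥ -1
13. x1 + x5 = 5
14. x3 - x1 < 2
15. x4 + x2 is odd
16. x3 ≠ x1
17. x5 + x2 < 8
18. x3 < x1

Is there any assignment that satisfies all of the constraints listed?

From constraints 2 and 10: x1 ≥ x2 ≥ 2. From constraints 6 and 11: x5 ≥ x3 ≥ 5. Hence x1 + x5 ≥ 7. But constraint 13 requires x1 + x5 = 5, and 5 < 7. Contradiction.

Unsatisfiable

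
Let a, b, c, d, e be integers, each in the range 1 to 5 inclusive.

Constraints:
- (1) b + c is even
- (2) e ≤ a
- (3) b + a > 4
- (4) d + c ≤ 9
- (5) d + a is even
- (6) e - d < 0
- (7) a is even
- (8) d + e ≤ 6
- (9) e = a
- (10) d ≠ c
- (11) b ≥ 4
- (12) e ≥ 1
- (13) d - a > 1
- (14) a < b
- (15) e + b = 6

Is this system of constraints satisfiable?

One satisfying assignment is a = 2, b = 4, c = 2, d = 4, e = 2.
For the less obvious constraints — constraint 3: b + a = 6; constraint 4: d + c = 6 — and the others hold by inspection.

Satisfiable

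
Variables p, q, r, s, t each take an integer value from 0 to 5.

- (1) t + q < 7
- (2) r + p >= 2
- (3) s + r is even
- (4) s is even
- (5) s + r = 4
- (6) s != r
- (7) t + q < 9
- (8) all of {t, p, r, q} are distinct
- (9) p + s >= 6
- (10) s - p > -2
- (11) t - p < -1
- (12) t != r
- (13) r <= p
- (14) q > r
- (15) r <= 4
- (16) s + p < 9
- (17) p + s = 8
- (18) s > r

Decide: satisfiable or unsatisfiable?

Setting (p, q, r, s, t) = (4, 5, 0, 4, 1) satisfies everything: constraint 1: t + q = 6; constraint 2: r + p = 4; constraint 5: s + r = 4, and the others follow.

Satisfiable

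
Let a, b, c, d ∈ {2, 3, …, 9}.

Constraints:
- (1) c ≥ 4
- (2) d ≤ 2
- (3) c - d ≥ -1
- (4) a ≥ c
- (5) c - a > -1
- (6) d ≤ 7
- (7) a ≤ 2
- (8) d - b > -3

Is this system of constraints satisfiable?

Unsatisfiable

From constraint 1: c ≥ 4. From constraints 4 and 7: c ≤ a and a ≤ 2, so c ≤ 2. But 2 < 4, so no value of c works.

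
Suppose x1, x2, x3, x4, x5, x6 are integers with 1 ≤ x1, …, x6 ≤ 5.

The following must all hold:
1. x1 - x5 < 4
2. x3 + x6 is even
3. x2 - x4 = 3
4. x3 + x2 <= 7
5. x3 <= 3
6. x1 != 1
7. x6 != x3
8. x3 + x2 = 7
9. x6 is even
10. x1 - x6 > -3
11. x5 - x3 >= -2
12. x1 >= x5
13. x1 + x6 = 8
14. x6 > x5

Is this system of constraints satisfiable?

The assignment x1 = 4, x2 = 5, x3 = 2, x4 = 2, x5 = 1, x6 = 4 works:
  constraint 1 holds since x1 - x5 = 3.
  constraint 3 holds since x2 - x4 = 3.
  constraint 4 holds since x3 + x2 = 7.
The rest check out directly.

Satisfiable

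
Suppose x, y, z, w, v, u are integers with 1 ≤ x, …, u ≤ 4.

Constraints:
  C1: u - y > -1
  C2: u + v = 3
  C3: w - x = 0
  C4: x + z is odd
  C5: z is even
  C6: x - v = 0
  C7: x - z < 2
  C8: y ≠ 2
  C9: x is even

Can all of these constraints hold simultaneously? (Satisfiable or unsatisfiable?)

Unsatisfiable

Constraint 9 makes x even and constraint 5 makes z even, so x + z must be even. Constraint 4 says x + z is odd — contradiction.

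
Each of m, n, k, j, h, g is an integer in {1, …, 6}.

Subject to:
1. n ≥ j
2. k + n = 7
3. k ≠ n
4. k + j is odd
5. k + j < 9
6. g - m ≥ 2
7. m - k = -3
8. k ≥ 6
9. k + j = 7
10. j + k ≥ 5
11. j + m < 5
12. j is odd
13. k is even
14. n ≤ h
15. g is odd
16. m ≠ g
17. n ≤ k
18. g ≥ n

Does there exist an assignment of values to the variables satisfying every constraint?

One satisfying assignment is m = 3, n = 1, k = 6, j = 1, h = 6, g = 5.
For the less obvious constraints — constraint 2: k + n = 7; constraint 5: k + j = 7 — and the others hold by inspection.

Satisfiable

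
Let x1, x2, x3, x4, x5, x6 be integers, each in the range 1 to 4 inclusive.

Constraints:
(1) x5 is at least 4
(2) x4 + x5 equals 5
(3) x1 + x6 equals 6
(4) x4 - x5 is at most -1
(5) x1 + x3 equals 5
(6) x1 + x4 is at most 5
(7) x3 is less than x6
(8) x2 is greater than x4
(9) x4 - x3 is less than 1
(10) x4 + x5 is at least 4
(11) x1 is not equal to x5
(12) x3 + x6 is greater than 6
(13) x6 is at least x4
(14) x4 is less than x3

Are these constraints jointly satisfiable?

Satisfiable

Try x1 = 2, x2 = 3, x3 = 3, x4 = 1, x5 = 4, x6 = 4.
Check constraint 2: x4 + x5 = 5; constraint 3: x1 + x6 = 6; constraint 4: x4 - x5 = -3. The remaining constraints are straightforward to verify.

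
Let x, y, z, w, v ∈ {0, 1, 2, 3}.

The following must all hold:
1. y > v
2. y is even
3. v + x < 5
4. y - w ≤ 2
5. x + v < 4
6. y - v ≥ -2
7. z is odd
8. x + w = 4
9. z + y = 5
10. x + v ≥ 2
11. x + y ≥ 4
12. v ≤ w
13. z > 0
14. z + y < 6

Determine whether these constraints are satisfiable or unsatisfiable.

Take x = 2, y = 2, z = 3, w = 2, v = 1. Then constraint 3: v + x = 3; constraint 4: y - w = 0; constraint 5: x + v = 3, and every other listed constraint is also met.

Satisfiable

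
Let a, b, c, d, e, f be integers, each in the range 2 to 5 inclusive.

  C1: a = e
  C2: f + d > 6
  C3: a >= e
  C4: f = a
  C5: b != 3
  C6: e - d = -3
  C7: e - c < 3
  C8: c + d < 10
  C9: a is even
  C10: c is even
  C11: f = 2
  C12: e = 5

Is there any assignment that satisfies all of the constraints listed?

Constraint 11 fixes f = 2 and constraint 12 fixes e = 5. Constraints 1 and 4 give f = a = e, so f = e. But 2 ≠ 5 — contradiction.

Unsatisfiable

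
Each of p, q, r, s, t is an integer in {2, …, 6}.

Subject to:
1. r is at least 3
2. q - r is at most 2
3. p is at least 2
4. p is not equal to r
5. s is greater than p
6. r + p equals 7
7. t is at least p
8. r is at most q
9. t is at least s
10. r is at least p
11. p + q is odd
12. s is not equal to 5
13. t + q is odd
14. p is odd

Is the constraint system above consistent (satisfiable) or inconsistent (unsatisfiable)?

One satisfying assignment is p = 3, q = 4, r = 4, s = 4, t = 5.
For the less obvious constraints — constraint 2: q - r = 0; constraint 6: r + p = 7 — and the others hold by inspection.

Satisfiable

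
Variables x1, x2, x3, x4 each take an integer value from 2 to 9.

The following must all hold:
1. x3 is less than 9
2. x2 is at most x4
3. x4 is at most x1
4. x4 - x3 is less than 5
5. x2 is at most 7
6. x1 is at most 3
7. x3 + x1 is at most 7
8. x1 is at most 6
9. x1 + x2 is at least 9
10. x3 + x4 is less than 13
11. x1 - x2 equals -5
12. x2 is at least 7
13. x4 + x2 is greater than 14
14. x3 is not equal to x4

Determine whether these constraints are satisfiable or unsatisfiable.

From constraints 2 and 12: x4 ≥ x2 and x2 ≥ 7, so x4 ≥ 7. From constraints 3 and 6: x4 ≤ x1 and x1 ≤ 3, so x4 ≤ 3. But 3 < 7, so no value of x4 works.

Unsatisfiable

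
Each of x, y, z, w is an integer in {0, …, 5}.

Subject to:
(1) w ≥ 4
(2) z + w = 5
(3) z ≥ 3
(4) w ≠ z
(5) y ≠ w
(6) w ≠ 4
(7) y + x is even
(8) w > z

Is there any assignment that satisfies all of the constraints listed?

Unsatisfiable

From constraint 3: z ≥ 3. From constraint 1: w ≥ 4. Hence z + w ≥ 7. But constraint 2 requires z + w = 5, and 5 < 7. Contradiction.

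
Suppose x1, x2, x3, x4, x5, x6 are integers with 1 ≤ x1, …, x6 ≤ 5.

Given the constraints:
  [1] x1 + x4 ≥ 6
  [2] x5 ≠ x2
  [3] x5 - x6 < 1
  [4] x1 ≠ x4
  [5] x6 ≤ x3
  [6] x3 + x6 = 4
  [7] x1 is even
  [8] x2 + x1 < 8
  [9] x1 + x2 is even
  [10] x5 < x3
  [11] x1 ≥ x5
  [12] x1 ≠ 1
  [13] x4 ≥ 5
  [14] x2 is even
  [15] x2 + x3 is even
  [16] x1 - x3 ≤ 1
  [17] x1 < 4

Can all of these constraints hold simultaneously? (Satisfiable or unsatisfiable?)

Satisfiable

Try x1 = 2, x2 = 4, x3 = 2, x4 = 5, x5 = 1, x6 = 2.
Check constraint 1: x1 + x4 = 7; constraint 3: x5 - x6 = -1. The remaining constraints are straightforward to verify.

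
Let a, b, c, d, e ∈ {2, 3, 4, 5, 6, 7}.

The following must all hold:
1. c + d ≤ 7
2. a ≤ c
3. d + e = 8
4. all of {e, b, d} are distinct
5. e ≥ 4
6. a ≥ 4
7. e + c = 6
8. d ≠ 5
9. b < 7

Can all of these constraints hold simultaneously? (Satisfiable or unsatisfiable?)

Unsatisfiable

From constraint 5: e ≥ 4. From constraints 2 and 6: c ≥ a ≥ 4. Hence e + c ≥ 8. But constraint 7 requires e + c = 6, and 6 < 8. Contradiction.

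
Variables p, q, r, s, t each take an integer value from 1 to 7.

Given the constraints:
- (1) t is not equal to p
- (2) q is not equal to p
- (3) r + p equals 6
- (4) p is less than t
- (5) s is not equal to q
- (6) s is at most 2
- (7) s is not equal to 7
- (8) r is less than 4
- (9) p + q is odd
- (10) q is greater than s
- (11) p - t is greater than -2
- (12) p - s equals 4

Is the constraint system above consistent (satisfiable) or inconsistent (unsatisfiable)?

The assignment p = 5, q = 4, r = 1, s = 1, t = 6 works:
  constraint 3 holds since r + p = 6.
  constraint 11 holds since p - t = -1.
  constraint 12 holds since p - s = 4.
The rest check out directly.

Satisfiable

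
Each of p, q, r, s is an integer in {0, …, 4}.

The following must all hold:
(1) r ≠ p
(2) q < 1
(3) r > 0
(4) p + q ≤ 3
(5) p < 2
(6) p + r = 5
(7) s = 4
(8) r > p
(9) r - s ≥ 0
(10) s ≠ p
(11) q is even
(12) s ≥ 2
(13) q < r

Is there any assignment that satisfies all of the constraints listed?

One satisfying assignment is p = 1, q = 0, r = 4, s = 4.
For the less obvious constraints — constraint 4: p + q = 1; constraint 6: p + r = 5 — and the others hold by inspection.

Satisfiable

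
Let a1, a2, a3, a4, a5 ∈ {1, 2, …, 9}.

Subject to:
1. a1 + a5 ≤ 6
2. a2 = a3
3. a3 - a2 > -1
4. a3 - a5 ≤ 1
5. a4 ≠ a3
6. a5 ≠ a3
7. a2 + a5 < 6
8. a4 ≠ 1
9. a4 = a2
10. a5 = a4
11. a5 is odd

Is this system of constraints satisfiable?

From constraints 2, 9, and 10, a5 = a4 = a2 = a3, so a5 = a3. But constraint 6 says a5 ≠ a3. Contradiction.

Unsatisfiable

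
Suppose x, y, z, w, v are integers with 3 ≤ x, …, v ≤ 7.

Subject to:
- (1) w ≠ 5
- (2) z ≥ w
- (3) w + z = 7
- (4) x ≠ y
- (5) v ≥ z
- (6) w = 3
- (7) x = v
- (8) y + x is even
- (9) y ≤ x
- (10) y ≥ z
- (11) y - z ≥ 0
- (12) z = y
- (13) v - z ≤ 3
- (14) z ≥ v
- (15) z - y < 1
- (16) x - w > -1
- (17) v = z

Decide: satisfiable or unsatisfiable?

Unsatisfiable

From constraints 7, 12, and 17, x = v = z = y, so x = y. But constraint 4 says x ≠ y. Contradiction.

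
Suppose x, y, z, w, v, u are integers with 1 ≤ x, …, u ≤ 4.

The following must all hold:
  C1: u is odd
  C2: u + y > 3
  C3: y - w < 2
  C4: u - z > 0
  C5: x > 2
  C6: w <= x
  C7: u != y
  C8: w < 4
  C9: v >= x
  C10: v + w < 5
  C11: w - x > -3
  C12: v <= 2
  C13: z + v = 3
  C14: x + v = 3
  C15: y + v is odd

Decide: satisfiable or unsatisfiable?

Unsatisfiable

From constraint 5: x ≥ 3. From constraints 9 and 12: x ≤ v and v ≤ 2, so x ≤ 2. But 2 < 3, so no value of x works.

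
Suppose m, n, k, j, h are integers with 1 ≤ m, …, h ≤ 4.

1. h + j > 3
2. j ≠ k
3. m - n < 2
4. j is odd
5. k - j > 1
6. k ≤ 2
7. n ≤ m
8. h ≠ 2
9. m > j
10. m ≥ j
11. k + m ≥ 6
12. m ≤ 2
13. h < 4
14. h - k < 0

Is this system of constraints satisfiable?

From constraint 6: k ≤ 2. From constraint 12: m ≤ 2. Hence k + m ≤ 4. But constraint 11 requires k + m ≥ 6, and 6 > 4. Contradiction.

Unsatisfiable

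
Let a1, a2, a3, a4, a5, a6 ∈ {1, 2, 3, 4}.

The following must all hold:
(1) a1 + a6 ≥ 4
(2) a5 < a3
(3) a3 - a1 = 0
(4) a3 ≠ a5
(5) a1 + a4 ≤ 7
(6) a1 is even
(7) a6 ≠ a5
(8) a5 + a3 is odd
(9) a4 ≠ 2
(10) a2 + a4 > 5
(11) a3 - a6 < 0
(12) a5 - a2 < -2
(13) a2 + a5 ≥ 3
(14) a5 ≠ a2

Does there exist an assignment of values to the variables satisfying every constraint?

One satisfying assignment is a1 = 2, a2 = 4, a3 = 2, a4 = 4, a5 = 1, a6 = 4.
For the less obvious constraints — constraint 1: a1 + a6 = 6; constraint 3: a3 - a1 = 0 — and the others hold by inspection.

Satisfiable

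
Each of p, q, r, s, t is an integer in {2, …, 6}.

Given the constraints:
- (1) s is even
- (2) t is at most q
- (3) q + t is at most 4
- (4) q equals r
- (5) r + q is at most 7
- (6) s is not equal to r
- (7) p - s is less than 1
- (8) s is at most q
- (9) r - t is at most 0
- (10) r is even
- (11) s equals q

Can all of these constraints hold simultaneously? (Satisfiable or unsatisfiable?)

From constraints 4 and 11, s = q = r, so s = r. But constraint 6 says s ≠ r. Contradiction.

Unsatisfiable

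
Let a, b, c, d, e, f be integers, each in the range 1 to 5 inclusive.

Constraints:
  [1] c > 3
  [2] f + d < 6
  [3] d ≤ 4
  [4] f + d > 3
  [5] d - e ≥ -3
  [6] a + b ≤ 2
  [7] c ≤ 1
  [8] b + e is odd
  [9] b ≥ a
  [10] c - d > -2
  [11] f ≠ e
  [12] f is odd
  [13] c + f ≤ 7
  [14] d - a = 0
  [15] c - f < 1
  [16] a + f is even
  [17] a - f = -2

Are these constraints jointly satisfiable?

Unsatisfiable

From constraint 1: c ≥ 4. From constraint 7: c ≤ 1. But 1 < 4, so no value of c works.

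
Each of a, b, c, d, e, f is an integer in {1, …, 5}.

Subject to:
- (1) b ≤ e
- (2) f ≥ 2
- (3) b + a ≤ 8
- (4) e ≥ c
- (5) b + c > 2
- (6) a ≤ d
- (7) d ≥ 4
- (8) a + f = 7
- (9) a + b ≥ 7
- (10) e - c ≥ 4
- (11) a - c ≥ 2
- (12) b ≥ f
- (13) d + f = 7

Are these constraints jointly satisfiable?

Satisfiable

The assignment a = 5, b = 2, c = 1, d = 5, e = 5, f = 2 works:
  constraint 3 holds since b + a = 7.
  constraint 5 holds since b + c = 3.
The rest check out directly.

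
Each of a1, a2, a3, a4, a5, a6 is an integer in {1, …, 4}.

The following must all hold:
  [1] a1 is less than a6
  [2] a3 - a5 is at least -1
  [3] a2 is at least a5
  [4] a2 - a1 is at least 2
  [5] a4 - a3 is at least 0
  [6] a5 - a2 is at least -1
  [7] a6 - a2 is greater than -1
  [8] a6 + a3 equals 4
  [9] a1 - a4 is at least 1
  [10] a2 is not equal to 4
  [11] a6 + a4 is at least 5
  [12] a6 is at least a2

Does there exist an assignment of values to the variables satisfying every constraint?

Constraints 2, 4, 5, 6, and 9 give a5 − a2 ≥ -1, a2 − a1 ≥ 2, a1 − a4 ≥ 1, a4 − a3 ≥ 0, a3 − a5 ≥ -1.
Adding all 5 inequalities: the left sides telescope to 0, and the right sides sum to (-1) + 2 + 1 + 0 + (-1) = 1. So 0 ≥ 1, which is false.

Unsatisfiable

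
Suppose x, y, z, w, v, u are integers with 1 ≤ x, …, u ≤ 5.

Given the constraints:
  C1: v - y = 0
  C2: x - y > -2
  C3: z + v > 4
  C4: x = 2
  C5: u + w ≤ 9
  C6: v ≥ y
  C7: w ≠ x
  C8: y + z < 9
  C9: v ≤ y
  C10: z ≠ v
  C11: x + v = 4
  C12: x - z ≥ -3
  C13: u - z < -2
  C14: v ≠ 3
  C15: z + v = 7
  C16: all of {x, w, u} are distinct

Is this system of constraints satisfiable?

Satisfiable

The assignment x = 2, y = 2, z = 5, w = 5, v = 2, u = 1 works:
  constraint 1 holds since v - y = 0.
  constraint 2 holds since x - y = 0.
The rest check out directly.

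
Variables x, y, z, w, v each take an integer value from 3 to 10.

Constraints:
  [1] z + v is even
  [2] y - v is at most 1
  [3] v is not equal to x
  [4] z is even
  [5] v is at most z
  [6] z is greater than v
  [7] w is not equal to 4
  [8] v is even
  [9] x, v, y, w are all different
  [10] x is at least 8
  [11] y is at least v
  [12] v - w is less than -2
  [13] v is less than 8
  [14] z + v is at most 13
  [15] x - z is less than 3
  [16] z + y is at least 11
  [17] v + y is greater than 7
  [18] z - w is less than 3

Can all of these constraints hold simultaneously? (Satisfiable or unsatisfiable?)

One satisfying assignment is x = 8, y = 5, z = 8, w = 7, v = 4.
For the less obvious constraints — constraint 2: y - v = 1; constraint 12: v - w = -3 — and the others hold by inspection.

Satisfiable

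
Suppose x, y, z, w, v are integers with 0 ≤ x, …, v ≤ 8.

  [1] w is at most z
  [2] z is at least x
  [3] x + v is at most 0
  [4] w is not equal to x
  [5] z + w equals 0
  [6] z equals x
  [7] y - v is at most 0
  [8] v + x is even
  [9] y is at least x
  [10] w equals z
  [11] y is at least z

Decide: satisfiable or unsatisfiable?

Unsatisfiable

From constraints 6 and 10, w = z = x, so w = x. But constraint 4 says w ≠ x. Contradiction.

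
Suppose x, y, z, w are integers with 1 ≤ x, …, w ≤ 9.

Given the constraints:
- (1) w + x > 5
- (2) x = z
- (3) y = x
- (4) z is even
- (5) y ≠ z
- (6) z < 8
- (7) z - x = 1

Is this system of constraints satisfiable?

From constraints 2 and 3, y = x = z, so y = z. But constraint 5 says y ≠ z. Contradiction.

Unsatisfiable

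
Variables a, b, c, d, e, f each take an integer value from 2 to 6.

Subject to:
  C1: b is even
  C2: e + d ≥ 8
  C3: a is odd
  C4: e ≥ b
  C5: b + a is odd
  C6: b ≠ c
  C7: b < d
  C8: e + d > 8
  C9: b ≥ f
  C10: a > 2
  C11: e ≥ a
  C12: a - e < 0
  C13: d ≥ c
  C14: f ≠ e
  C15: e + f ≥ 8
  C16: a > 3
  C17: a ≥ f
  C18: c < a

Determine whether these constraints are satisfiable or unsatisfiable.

Try a = 5, b = 2, c = 4, d = 4, e = 6, f = 2.
Check constraint 2: e + d = 10; constraint 8: e + d = 10; constraint 12: a - e = -1. The remaining constraints are straightforward to verify.

Satisfiable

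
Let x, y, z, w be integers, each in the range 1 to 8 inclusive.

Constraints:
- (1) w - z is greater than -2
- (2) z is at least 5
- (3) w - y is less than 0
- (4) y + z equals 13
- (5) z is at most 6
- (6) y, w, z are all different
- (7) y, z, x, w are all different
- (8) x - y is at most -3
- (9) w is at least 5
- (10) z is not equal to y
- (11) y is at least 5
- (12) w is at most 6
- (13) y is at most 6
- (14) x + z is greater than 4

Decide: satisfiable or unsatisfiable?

Unsatisfiable

Constraints 2, 5, 9, 11, 12, and 13 confine each of y, w, z to the 2 values {5, 6}.
Constraint 6 requires all 3 of them to be distinct, but only 2 values are available — impossible by the pigeonhole principle.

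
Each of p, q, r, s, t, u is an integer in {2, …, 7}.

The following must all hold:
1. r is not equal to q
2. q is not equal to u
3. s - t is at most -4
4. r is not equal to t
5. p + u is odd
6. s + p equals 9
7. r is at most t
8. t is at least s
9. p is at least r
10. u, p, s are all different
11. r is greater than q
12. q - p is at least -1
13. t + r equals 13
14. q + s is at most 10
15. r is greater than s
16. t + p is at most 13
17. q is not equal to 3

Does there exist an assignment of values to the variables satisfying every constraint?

The assignment p = 6, q = 5, r = 6, s = 3, t = 7, u = 7 works:
  constraint 3 holds since s - t = -4.
  constraint 6 holds since s + p = 9.
  constraint 12 holds since q - p = -1.
The rest check out directly.

Satisfiable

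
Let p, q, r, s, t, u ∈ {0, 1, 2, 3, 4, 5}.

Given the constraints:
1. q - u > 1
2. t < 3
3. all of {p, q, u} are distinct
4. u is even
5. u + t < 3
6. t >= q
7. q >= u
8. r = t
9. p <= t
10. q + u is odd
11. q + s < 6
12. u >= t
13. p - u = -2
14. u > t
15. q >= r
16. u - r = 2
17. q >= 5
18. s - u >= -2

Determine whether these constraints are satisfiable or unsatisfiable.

Unsatisfiable

From constraints 6 and 17: t ≥ q and q ≥ 5, so t ≥ 5. From constraint 2: t ≤ 2. But 2 < 5, so no value of t works.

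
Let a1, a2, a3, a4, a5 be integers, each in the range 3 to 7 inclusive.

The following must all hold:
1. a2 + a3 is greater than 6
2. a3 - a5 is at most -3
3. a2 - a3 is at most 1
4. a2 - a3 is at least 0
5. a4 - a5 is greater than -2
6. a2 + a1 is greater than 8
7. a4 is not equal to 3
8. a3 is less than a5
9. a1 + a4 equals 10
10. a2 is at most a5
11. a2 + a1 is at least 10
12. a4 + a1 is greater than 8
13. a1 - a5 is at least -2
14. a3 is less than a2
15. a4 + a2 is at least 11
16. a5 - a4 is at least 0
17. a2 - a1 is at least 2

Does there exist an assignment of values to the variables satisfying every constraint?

Constraints 2, 3, 13, and 17 give a5 − a3 ≥ 3, a3 − a2 ≥ -1, a2 − a1 ≥ 2, a1 − a5 ≥ -2.
Adding all 4 inequalities: the left sides telescope to 0, and the right sides sum to 3 + (-1) + 2 + (-2) = 2. So 0 ≥ 2, which is false.

Unsatisfiable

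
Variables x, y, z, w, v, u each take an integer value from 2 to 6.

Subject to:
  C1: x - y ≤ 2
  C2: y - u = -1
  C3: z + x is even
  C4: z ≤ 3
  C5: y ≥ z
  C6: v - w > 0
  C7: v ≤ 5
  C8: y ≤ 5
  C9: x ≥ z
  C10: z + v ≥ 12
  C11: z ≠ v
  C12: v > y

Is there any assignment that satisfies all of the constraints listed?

From constraints 5 and 8: z ≤ y ≤ 5. From constraint 7: v ≤ 5. Hence z + v ≤ 10. But constraint 10 requires z + v ≥ 12, and 12 > 10. Contradiction.

Unsatisfiable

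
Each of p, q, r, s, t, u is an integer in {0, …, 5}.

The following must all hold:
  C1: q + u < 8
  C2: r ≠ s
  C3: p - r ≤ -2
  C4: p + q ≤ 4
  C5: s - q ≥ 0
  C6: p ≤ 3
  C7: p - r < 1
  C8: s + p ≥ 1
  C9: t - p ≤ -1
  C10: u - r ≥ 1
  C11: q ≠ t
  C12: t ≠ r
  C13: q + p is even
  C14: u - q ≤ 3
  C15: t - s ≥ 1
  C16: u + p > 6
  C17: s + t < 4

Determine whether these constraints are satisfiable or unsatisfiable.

Unsatisfiable

Constraints 3, 5, 9, 10, 14, and 15 give u − r ≥ 1, r − p ≥ 2, p − t ≥ 1, t − s ≥ 1, s − q ≥ 0, q − u ≥ -3.
Adding all 6 inequalities: the left sides telescope to 0, and the right sides sum to 1 + 2 + 1 + 1 + 0 + (-3) = 2. So 0 ≥ 2, which is false.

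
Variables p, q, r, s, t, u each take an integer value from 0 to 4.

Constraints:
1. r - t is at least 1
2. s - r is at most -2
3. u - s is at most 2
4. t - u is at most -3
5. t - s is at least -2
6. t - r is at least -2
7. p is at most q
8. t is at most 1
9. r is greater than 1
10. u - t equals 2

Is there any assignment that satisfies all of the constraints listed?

Constraints 2, 3, 4, and 6 give t − r ≥ -2, r − s ≥ 2, s − u ≥ -2, u − t ≥ 3.
Adding all 4 inequalities: the left sides telescope to 0, and the right sides sum to (-2) + 2 + (-2) + 3 = 1. So 0 ≥ 1, which is false.

Unsatisfiable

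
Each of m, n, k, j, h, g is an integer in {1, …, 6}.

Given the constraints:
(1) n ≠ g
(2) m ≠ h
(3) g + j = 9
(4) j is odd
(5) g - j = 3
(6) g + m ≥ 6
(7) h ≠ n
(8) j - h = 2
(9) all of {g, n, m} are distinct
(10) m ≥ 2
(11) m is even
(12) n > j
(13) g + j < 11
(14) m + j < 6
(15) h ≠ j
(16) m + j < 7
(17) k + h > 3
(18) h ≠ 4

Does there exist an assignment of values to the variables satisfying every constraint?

Satisfiable

The assignment m = 2, n = 5, k = 4, j = 3, h = 1, g = 6 works:
  constraint 3 holds since g + j = 9.
  constraint 5 holds since g - j = 3.
  constraint 6 holds since g + m = 8.
The rest check out directly.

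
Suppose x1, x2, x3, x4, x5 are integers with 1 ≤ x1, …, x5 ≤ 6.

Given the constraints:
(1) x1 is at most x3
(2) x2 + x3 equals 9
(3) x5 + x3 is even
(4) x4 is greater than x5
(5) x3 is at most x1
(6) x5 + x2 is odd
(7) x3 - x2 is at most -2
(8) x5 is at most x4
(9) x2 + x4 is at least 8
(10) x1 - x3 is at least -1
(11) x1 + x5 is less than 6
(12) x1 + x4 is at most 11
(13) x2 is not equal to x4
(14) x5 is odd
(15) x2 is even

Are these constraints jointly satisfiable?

Take x1 = 3, x2 = 6, x3 = 3, x4 = 5, x5 = 1. Then constraint 2: x2 + x3 = 9; constraint 7: x3 - x2 = -3; constraint 9: x2 + x4 = 11, and every other listed constraint is also met.

Satisfiable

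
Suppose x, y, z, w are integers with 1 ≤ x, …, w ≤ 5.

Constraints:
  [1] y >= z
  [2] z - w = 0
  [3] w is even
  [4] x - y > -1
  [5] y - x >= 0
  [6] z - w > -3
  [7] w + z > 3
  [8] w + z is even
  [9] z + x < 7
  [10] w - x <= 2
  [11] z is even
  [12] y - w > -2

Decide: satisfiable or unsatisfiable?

One satisfying assignment is x = 2, y = 2, z = 2, w = 2.
For the less obvious constraints — constraint 2: z - w = 0; constraint 4: x - y = 0 — and the others hold by inspection.

Satisfiable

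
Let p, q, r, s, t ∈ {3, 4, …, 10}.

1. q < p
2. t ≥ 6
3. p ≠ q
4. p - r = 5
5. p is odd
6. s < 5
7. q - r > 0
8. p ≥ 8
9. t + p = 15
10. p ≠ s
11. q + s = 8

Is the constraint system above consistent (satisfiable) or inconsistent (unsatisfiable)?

Satisfiable

Setting (p, q, r, s, t) = (9, 5, 4, 3, 6) satisfies everything: constraint 4: p - r = 5; constraint 7: q - r = 1; constraint 9: t + p = 15, and the others follow.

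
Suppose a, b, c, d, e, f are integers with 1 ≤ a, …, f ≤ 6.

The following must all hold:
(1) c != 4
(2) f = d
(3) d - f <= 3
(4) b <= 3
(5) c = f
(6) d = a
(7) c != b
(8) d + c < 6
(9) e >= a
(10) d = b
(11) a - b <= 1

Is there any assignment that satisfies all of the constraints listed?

Unsatisfiable

From constraints 2, 5, and 10, c = f = d = b, so c = b. But constraint 7 says c ≠ b. Contradiction.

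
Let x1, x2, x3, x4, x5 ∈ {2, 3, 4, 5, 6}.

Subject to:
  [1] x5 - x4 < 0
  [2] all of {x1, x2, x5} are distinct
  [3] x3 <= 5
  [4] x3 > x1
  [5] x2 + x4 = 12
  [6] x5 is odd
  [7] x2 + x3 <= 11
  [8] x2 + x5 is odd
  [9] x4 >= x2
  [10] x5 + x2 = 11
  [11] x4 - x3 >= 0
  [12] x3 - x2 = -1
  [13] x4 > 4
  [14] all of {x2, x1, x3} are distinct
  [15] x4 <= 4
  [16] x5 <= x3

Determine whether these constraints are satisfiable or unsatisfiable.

Unsatisfiable

From constraints 3 and 16: x5 ≤ x3 ≤ 5. From constraints 9 and 15: x2 ≤ x4 ≤ 4. Hence x5 + x2 ≤ 9. But constraint 10 requires x5 + x2 = 11, and 11 > 9. Contradiction.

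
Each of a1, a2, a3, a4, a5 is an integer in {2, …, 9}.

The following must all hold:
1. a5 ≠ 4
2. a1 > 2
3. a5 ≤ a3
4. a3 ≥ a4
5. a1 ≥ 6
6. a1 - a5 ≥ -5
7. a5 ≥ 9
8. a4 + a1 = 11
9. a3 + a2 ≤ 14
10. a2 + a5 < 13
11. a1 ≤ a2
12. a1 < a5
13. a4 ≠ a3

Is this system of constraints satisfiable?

Unsatisfiable

From constraints 3 and 7: a3 ≥ a5 ≥ 9. From constraints 5 and 11: a2 ≥ a1 ≥ 6. Hence a3 + a2 ≥ 15. But constraint 9 requires a3 + a2 ≤ 14, and 14 < 15. Contradiction.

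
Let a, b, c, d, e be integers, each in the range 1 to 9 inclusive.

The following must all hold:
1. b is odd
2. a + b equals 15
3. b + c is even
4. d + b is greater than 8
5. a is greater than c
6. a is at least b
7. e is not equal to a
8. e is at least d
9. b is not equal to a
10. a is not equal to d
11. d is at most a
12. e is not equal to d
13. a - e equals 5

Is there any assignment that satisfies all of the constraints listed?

Setting (a, b, c, d, e) = (8, 7, 1, 2, 3) satisfies everything: constraint 2: a + b = 15; constraint 4: d + b = 9, and the others follow.

Satisfiable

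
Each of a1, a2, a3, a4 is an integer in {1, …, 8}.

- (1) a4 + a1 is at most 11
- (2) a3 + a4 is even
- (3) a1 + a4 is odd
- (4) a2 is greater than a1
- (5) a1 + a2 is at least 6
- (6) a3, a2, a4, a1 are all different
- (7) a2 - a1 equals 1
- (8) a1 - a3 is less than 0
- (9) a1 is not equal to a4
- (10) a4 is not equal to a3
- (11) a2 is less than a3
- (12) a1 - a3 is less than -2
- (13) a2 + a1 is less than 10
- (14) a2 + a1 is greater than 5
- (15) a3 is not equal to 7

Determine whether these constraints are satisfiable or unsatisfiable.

Setting (a1, a2, a3, a4) = (3, 4, 6, 8) satisfies everything: constraint 1: a4 + a1 = 11; constraint 5: a1 + a2 = 7; constraint 7: a2 - a1 = 1, and the others follow.

Satisfiable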